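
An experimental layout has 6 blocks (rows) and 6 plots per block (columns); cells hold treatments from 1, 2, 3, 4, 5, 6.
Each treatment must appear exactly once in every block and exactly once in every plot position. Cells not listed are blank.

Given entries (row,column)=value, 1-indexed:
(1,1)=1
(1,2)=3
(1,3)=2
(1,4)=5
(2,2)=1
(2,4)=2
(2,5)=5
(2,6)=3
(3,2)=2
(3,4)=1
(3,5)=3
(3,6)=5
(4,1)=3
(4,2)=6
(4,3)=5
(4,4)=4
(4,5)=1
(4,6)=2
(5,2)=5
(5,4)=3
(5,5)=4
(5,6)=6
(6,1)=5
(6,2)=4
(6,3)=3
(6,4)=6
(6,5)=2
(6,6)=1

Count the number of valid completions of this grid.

2

Block 1, plot 5: eliminating its block and plot leaves {6}.
Block 1, plot 6: eliminating its block and plot leaves {4}.
Block 2, plot 1: eliminating its block and plot leaves {4, 6}.
Block 2, plot 3: eliminating its block and plot leaves {4, 6}.
Block 3, plot 1: eliminating its block and plot leaves {4, 6}.
Block 3, plot 3: eliminating its block and plot leaves {4, 6}.
Block 5, plot 1: eliminating its block and plot leaves {2}.
Block 5, plot 3: eliminating its block and plot leaves {1}.
Enumerating the assignments across these blanks that avoid any block or plot repeat gives 2 completions.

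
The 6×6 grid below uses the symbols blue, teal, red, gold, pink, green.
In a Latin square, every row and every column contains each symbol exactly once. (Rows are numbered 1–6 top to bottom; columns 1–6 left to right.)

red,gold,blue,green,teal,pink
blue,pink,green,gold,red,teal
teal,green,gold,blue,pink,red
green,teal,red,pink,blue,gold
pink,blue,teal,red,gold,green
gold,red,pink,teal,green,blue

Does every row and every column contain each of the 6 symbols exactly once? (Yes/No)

Yes

Each row is a permutation of the 6 symbols, and so is each column.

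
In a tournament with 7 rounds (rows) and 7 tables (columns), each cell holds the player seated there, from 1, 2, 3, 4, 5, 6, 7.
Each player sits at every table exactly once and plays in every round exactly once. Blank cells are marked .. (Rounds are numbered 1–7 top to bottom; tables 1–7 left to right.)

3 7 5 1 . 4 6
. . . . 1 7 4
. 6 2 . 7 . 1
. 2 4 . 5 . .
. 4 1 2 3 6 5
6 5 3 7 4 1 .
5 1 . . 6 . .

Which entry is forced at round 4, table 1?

Round 1, table 5: round 1 has {1, 3, 4, 5, 6, 7} and table 5 has {1, 3, 4, 5, 6, 7}, leaving only 2.
Round 2, table 1: round 2 has {1, 4, 7} and table 1 has {3, 5, 6}, leaving only 2.
Round 2, table 2: round 2 has {1, 2, 4, 7} and table 2 has {1, 2, 4, 5, 6, 7}, leaving only 3.
Round 2, table 3: round 2 has {1, 2, 3, 4, 7} and table 3 has {1, 2, 3, 4, 5}, leaving only 6.
Round 2, table 4: round 2 has {1, 2, 3, 4, 6, 7} and table 4 has {1, 2, 7}, leaving only 5.
Round 3, table 1: round 3 has {1, 2, 6, 7} and table 1 has {2, 3, 5, 6}, leaving only 4.
Round 3, table 4: round 3 has {1, 2, 4, 6, 7} and table 4 has {1, 2, 5, 7}, leaving only 3.
Round 3, table 6: round 3 has {1, 2, 3, 4, 6, 7} and table 6 has {1, 4, 6, 7}, leaving only 5.
Round 4, table 4: round 4 has {2, 4, 5} and table 4 has {1, 2, 3, 5, 7}, leaving only 6.
Round 4, table 6: round 4 has {2, 4, 5, 6} and table 6 has {1, 4, 5, 6, 7}, leaving only 3.
Round 4, table 7: round 4 has {2, 3, 4, 5, 6} and table 7 has {1, 4, 5, 6}, leaving only 7.
Round 4 already has {2, 3, 4, 5, 6, 7} and table 1 already has {2, 3, 4, 5, 6}, so round 4, table 1 must be 1.

1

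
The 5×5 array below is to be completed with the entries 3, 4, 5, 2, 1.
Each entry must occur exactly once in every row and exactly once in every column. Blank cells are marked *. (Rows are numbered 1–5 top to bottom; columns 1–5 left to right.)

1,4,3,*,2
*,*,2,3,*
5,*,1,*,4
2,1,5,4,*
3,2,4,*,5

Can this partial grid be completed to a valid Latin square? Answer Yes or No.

No row or column among the givens repeats a symbol, and propagating forced cells runs into no contradiction.
One valid completion exists (for instance, 1 4 3 5 2 / 4 5 2 3 1 / 5 3 1 2 4 / 2 1 5 4 3 / 3 2 4 1 5).

Yes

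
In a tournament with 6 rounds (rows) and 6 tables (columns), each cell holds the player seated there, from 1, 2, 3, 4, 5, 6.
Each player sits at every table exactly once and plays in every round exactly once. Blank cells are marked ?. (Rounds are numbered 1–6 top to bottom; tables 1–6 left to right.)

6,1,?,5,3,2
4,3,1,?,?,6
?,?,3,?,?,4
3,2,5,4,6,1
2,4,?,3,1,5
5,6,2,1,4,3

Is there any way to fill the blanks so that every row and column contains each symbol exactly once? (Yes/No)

No round or table among the givens repeats a symbol, and propagating forced cells runs into no contradiction.
One valid completion exists (for instance, 6 1 4 5 3 2 / 4 3 1 2 5 6 / 1 5 3 6 2 4 / 3 2 5 4 6 1 / 2 4 6 3 1 5 / 5 6 2 1 4 3).

Yes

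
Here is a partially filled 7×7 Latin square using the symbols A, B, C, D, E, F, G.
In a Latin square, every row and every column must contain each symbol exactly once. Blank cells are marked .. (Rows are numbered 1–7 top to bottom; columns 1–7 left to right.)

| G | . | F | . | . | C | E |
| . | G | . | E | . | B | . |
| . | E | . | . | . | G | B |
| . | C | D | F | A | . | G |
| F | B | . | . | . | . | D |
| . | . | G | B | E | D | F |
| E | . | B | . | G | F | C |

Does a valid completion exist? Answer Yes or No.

No

Row 2, column 7: row 2 has {B, E, G} and column 7 has {B, C, D, E, F, G}, so it must be A.
Row 2, column 3: row 2 has {A, B, E, G} and column 3 has {B, D, F, G}, so it must be C.
Row 2, column 1: row 2 has {A, B, C, E, G} and column 1 has {E, F, G}, so it must be D.
Row 2, column 5: row 2 has {A, B, C, D, E, G} and column 5 has {A, E, G}, so it must be F.
Row 3, column 3: row 3 has {B, E, G} and column 3 has {B, C, D, F, G}, so it must be A.
Row 3, column 1: row 3 has {A, B, E, G} and column 1 has {D, E, F, G}, so it must be C.
Row 3, column 4: row 3 has {A, B, C, E, G} and column 4 has {B, E, F}, so it must be D.
Now row 3, column 5: row 3 together with column 5 already contain {A, B, C, D, E, F, G} — every symbol — so nothing can go there. The grid has no valid completion.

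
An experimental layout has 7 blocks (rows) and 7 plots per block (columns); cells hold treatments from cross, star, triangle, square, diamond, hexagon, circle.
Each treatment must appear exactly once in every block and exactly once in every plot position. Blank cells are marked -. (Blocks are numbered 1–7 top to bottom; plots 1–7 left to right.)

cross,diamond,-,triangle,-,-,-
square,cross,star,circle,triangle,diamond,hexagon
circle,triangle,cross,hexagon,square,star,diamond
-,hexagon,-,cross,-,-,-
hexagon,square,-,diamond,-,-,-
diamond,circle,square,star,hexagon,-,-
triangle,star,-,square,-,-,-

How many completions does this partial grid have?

Block 1, plot 3: eliminating its block and plot leaves {hexagon, circle}.
Block 1, plot 5: eliminating its block and plot leaves {star, circle}.
Block 1, plot 6: eliminating its block and plot leaves {square, hexagon, circle}.
Block 1, plot 7: eliminating its block and plot leaves {star, square, circle}.
Block 4, plot 1: eliminating its block and plot leaves {star}.
Block 4, plot 3: eliminating its block and plot leaves {triangle, diamond, circle}.
Block 4, plot 5: eliminating its block and plot leaves {star, diamond, circle}.
Block 4, plot 6: eliminating its block and plot leaves {triangle, square, circle}.
Block 4, plot 7: eliminating its block and plot leaves {star, triangle, square, circle}.
Block 5, plot 3: eliminating its block and plot leaves {triangle, circle}.
Block 5, plot 5: eliminating its block and plot leaves {cross, star, circle}.
Block 5, plot 6: eliminating its block and plot leaves {cross, triangle, circle}.
Block 5, plot 7: eliminating its block and plot leaves {cross, star, triangle, circle}.
Block 6, plot 6: eliminating its block and plot leaves {cross, triangle}.
Block 6, plot 7: eliminating its block and plot leaves {cross, triangle}.
Block 7, plot 3: eliminating its block and plot leaves {diamond, hexagon, circle}.
Block 7, plot 5: eliminating its block and plot leaves {cross, diamond, circle}.
Block 7, plot 6: eliminating its block and plot leaves {cross, hexagon, circle}.
Block 7, plot 7: eliminating its block and plot leaves {cross, circle}.
Enumerating the assignments across these blanks that avoid any block or plot repeat gives 9 completions.

9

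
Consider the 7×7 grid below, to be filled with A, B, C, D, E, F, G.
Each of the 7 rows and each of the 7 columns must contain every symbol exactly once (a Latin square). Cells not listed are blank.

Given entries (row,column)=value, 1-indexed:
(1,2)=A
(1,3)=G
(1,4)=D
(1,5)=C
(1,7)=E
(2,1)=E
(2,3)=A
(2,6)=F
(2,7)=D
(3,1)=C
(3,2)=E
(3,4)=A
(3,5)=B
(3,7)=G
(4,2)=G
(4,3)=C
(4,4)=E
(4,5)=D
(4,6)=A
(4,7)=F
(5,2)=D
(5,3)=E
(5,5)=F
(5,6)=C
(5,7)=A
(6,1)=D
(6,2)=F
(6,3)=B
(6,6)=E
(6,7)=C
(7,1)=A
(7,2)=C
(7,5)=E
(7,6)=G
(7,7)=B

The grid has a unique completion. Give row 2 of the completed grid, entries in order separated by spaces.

E B A C G F D

Row 2, column 2: row 2 has {A, D, E, F} and column 2 has {A, C, D, E, F, G}, leaving only B.
Row 2, column 5: row 2 has {A, B, D, E, F} and column 5 has {B, C, D, E, F}, leaving only G.
Row 2, column 4: row 2 has {A, B, D, E, F, G} and column 4 has {A, D, E}, leaving only C.
So row 2 reads: E B A C G F D.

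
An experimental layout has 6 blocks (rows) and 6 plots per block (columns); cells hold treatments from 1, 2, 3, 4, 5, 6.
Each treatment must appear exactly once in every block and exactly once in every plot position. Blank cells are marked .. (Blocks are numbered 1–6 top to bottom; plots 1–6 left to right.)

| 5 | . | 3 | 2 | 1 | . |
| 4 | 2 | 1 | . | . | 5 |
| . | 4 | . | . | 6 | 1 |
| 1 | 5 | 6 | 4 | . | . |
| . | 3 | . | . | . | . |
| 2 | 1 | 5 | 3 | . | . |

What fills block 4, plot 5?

Block 1, plot 2: block 1 has {1, 2, 3, 5} and plot 2 has {1, 2, 3, 4, 5}, leaving only 6.
Block 1, plot 6: block 1 has {1, 2, 3, 5, 6} and plot 6 has {1, 5}, leaving only 4.
Block 2, plot 4: block 2 has {1, 2, 4, 5} and plot 4 has {2, 3, 4}, leaving only 6.
Block 2, plot 5: block 2 has {1, 2, 4, 5, 6} and plot 5 has {1, 6}, leaving only 3.
Block 4 already has {1, 4, 5, 6} and plot 5 already has {1, 3, 6}, so block 4, plot 5 must be 2.

2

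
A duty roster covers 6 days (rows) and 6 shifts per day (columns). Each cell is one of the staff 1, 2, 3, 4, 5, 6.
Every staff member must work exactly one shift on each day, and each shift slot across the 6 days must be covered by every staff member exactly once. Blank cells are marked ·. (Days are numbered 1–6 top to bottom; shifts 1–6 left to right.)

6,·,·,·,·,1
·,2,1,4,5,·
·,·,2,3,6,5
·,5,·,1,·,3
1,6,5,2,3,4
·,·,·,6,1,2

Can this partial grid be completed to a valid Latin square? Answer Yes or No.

No day or shift among the givens repeats a symbol, and propagating forced cells runs into no contradiction.
One valid completion exists (for instance, 6 3 4 5 2 1 / 3 2 1 4 5 6 / 4 1 2 3 6 5 / 2 5 6 1 4 3 / 1 6 5 2 3 4 / 5 4 3 6 1 2).

Yes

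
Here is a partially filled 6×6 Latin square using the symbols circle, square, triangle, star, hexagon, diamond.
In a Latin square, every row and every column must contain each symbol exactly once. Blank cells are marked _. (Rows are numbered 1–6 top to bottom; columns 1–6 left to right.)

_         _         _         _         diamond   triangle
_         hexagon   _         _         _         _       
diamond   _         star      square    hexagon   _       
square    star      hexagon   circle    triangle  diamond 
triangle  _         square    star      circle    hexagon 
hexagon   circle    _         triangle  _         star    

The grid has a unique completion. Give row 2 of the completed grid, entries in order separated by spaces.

Row 2, column 4: row 2 has {hexagon} and column 4 has {circle, square, triangle, star}, leaving only diamond.
Row 1, column 2: row 1 has {triangle, diamond} and column 2 has {circle, star, hexagon}, leaving only square.
Row 1, column 3: row 1 has {square, triangle, diamond} and column 3 has {square, star, hexagon}, leaving only circle.
Row 2, column 3: row 2 has {hexagon, diamond} and column 3 has {circle, square, star, hexagon}, leaving only triangle.
Row 1, column 1: row 1 has {circle, square, triangle, diamond} and column 1 has {square, triangle, hexagon, diamond}, leaving only star.
Row 2, column 1: row 2 has {triangle, hexagon, diamond} and column 1 has {square, triangle, star, hexagon, diamond}, leaving only circle.
Row 2, column 6: row 2 has {circle, triangle, hexagon, diamond} and column 6 has {triangle, star, hexagon, diamond}, leaving only square.
Row 2, column 5: row 2 has {circle, square, triangle, hexagon, diamond} and column 5 has {circle, triangle, hexagon, diamond}, leaving only star.
So row 2 reads: circle hexagon triangle diamond star square.

circle hexagon triangle diamond star square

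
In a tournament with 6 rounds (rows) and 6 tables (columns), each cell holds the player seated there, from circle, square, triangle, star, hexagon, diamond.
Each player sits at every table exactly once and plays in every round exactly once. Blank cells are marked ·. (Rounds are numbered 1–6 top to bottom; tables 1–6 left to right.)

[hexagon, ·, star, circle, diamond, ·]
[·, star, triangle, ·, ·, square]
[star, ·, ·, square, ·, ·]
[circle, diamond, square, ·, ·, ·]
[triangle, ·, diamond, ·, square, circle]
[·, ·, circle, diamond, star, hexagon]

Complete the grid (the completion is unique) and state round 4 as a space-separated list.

Round 1, table 6: round 1 has {circle, star, hexagon, diamond} and table 6 has {circle, square, hexagon}, leaving only triangle.
Round 4, table 6: round 4 has {circle, square, diamond} and table 6 has {circle, square, triangle, hexagon}, leaving only star.
Round 1, table 2: round 1 has {circle, triangle, star, hexagon, diamond} and table 2 has {star, diamond}, leaving only square.
Round 2, table 1: round 2 has {square, triangle, star} and table 1 has {circle, triangle, star, hexagon}, leaving only diamond.
Round 2, table 4: round 2 has {square, triangle, star, diamond} and table 4 has {circle, square, diamond}, leaving only hexagon.
Round 4, table 4: round 4 has {circle, square, star, diamond} and table 4 has {circle, square, hexagon, diamond}, leaving only triangle.
Round 4, table 5: round 4 has {circle, square, triangle, star, diamond} and table 5 has {square, star, diamond}, leaving only hexagon.
So round 4 reads: circle diamond square triangle hexagon star.

circle diamond square triangle hexagon star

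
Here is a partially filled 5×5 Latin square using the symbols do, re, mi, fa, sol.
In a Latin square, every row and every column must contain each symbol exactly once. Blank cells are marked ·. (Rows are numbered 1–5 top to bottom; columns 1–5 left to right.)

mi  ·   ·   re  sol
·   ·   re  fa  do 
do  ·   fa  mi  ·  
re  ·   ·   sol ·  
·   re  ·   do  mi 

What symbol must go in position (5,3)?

sol

Row 5 already has {do, re, mi} and column 3 already has {re, fa}, so row 5, column 3 must be sol.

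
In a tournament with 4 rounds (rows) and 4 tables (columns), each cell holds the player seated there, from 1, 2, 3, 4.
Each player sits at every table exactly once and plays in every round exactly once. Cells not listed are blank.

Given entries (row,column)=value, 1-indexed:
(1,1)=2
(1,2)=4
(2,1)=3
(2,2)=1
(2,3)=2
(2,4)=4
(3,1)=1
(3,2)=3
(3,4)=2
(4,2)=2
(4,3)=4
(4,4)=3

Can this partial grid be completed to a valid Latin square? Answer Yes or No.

Round 3, table 3: round 3 together with table 3 already contain {1, 2, 3, 4} — every symbol — so nothing can go there. The grid has no valid completion.

No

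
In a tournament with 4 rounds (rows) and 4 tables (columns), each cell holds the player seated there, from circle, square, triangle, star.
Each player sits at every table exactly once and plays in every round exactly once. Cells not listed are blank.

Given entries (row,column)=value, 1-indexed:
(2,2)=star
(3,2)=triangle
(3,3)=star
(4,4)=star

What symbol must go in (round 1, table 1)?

Round 1, table 1 is narrowed to {circle, square, triangle, star}.
If it were circle, then round 1, table 4 would be left with no valid symbol.
If it were square, then round 1, table 4 would be left with no valid symbol.
If it were triangle, propagating the remaining blanks reaches a contradiction.
So round 1, table 1 must be star.

star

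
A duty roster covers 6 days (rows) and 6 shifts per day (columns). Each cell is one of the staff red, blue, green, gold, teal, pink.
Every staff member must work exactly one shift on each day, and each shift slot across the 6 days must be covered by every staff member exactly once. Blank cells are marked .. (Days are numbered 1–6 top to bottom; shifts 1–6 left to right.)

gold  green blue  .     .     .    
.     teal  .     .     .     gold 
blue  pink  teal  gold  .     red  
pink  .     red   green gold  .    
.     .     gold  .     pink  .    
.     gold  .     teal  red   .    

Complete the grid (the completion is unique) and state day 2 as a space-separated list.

red teal green pink blue gold

Day 1, shift 5: day 1 has {blue, green, gold} and shift 5 has {red, gold, pink}, leaving only teal.
Day 1, shift 6: day 1 has {blue, green, gold, teal} and shift 6 has {red, gold}, leaving only pink.
Day 1, shift 4: day 1 has {blue, green, gold, teal, pink} and shift 4 has {green, gold, teal}, leaving only red.
Day 3, shift 5: day 3 has {red, blue, gold, teal, pink} and shift 5 has {red, gold, teal, pink}, leaving only green.
Day 2, shift 5: day 2 has {gold, teal} and shift 5 has {red, green, gold, teal, pink}, leaving only blue.
Day 2, shift 4: day 2 has {blue, gold, teal} and shift 4 has {red, green, gold, teal}, leaving only pink.
Day 2, shift 3: day 2 has {blue, gold, teal, pink} and shift 3 has {red, blue, gold, teal}, leaving only green.
Day 2, shift 1: day 2 has {blue, green, gold, teal, pink} and shift 1 has {blue, gold, pink}, leaving only red.
So day 2 reads: red teal green pink blue gold.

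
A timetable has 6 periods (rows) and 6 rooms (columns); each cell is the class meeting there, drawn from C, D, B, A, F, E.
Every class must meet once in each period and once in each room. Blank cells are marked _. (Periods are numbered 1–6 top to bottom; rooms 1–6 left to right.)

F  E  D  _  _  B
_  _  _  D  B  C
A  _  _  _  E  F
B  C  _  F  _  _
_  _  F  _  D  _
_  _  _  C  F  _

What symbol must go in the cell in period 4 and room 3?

Period 1, room 4: period 1 has {D, B, F, E} and room 4 has {C, D, F}, leaving only A.
Period 1, room 5: period 1 has {D, B, A, F, E} and room 5 has {D, B, F, E}, leaving only C.
Period 2, room 1: period 2 has {C, D, B} and room 1 has {B, A, F}, leaving only E.
Period 2, room 3: period 2 has {C, D, B, E} and room 3 has {D, F}, leaving only A.
Period 4 already has {C, B, F} and room 3 already has {D, A, F}, so period 4, room 3 must be E.

E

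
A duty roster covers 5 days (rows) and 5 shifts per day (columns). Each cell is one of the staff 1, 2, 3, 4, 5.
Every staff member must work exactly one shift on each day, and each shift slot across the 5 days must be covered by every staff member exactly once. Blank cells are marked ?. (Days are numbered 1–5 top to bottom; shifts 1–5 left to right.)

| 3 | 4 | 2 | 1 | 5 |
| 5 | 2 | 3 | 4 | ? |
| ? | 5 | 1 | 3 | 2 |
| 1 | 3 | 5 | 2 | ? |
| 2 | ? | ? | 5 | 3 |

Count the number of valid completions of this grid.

Day 2, shift 5: eliminating its day and shift leaves {1}.
Day 3, shift 1: eliminating its day and shift leaves {4}.
Day 4, shift 5: eliminating its day and shift leaves {4}.
Day 5, shift 2: eliminating its day and shift leaves {1}.
Day 5, shift 3: eliminating its day and shift leaves {4}.
Only one assignment across all blanks avoids any day or shift repeat, giving 1 completion.

1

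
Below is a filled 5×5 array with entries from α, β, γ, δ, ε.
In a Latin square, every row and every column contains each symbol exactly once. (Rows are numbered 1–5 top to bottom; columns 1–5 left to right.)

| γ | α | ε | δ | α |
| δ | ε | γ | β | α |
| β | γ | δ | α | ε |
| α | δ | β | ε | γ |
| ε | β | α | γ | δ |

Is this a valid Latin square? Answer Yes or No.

No

Column 5 contains α twice (at rows 1 and 2), so it is not a permutation.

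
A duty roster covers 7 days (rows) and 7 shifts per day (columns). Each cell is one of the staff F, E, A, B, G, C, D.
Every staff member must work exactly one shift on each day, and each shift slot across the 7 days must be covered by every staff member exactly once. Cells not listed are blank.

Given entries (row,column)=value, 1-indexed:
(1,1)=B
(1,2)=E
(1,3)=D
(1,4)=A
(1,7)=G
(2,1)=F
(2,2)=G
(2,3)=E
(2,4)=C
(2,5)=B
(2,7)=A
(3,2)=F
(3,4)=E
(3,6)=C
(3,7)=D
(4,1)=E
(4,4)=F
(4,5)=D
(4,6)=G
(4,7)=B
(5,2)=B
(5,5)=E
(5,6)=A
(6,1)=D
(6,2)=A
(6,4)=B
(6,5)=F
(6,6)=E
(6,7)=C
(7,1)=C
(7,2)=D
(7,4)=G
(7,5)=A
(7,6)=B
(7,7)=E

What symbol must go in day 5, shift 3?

C

Day 1, shift 5: day 1 has {E, A, B, G, D} and shift 5 has {F, E, A, B, D}, leaving only C.
Day 1, shift 6: day 1 has {E, A, B, G, C, D} and shift 6 has {E, A, B, G, C}, leaving only F.
Day 2, shift 6: day 2 has {F, E, A, B, G, C} and shift 6 has {F, E, A, B, G, C}, leaving only D.
Day 3, shift 5: day 3 has {F, E, C, D} and shift 5 has {F, E, A, B, C, D}, leaving only G.
Day 3, shift 1: day 3 has {F, E, G, C, D} and shift 1 has {F, E, B, C, D}, leaving only A.
Day 3, shift 3: day 3 has {F, E, A, G, C, D} and shift 3 has {E, D}, leaving only B.
Day 4, shift 2: day 4 has {F, E, B, G, D} and shift 2 has {F, E, A, B, G, D}, leaving only C.
Day 4, shift 3: day 4 has {F, E, B, G, C, D} and shift 3 has {E, B, D}, leaving only A.
Day 5, shift 1: day 5 has {E, A, B} and shift 1 has {F, E, A, B, C, D}, leaving only G.
Day 5, shift 4: day 5 has {E, A, B, G} and shift 4 has {F, E, A, B, G, C}, leaving only D.
Day 5, shift 7: day 5 has {E, A, B, G, D} and shift 7 has {E, A, B, G, C, D}, leaving only F.
Day 5 already has {F, E, A, B, G, D} and shift 3 already has {E, A, B, D}, so day 5, shift 3 must be C.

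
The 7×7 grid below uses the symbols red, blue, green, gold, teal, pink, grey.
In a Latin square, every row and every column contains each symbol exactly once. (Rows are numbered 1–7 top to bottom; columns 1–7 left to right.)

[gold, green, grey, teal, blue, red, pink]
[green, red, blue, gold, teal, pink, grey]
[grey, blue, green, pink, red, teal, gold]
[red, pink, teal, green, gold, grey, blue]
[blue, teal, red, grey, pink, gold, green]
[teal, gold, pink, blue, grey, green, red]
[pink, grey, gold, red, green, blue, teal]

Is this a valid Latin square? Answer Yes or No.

Each row is a permutation of the 7 symbols, and so is each column.

Yes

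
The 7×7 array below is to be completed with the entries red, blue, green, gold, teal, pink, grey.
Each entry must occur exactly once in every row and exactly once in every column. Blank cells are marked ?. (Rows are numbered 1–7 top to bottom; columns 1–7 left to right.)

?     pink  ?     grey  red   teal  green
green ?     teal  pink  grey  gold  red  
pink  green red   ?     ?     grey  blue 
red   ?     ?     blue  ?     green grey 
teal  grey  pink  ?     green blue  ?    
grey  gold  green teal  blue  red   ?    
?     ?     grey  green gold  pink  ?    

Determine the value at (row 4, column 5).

Row 2, column 2: row 2 has {red, green, gold, teal, pink, grey} and column 2 has {green, gold, pink, grey}, leaving only blue.
Row 3, column 4: row 3 has {red, blue, green, pink, grey} and column 4 has {blue, green, teal, pink, grey}, leaving only gold.
Row 3, column 5: row 3 has {red, blue, green, gold, pink, grey} and column 5 has {red, blue, green, gold, grey}, leaving only teal.
Row 4 already has {red, blue, green, grey} and column 5 already has {red, blue, green, gold, teal, grey}, so row 4, column 5 must be pink.

pink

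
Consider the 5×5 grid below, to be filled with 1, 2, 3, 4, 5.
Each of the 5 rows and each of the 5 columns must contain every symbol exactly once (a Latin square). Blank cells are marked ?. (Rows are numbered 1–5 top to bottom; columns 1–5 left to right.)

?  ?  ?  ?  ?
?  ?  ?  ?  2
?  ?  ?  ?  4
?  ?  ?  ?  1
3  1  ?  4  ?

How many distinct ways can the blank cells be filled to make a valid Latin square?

56

Row 1, column 1: eliminating its row and column leaves {1, 2, 4, 5}.
Row 1, column 2: eliminating its row and column leaves {2, 3, 4, 5}.
Row 1, column 3: eliminating its row and column leaves {1, 2, 3, 4, 5}.
Row 1, column 4: eliminating its row and column leaves {1, 2, 3, 5}.
Row 1, column 5: eliminating its row and column leaves {3, 5}.
Row 2, column 1: eliminating its row and column leaves {1, 4, 5}.
Row 2, column 2: eliminating its row and column leaves {3, 4, 5}.
Row 2, column 3: eliminating its row and column leaves {1, 3, 4, 5}.
Row 2, column 4: eliminating its row and column leaves {1, 3, 5}.
Row 3, column 1: eliminating its row and column leaves {1, 2, 5}.
Row 3, column 2: eliminating its row and column leaves {2, 3, 5}.
Row 3, column 3: eliminating its row and column leaves {1, 2, 3, 5}.
Row 3, column 4: eliminating its row and column leaves {1, 2, 3, 5}.
Row 4, column 1: eliminating its row and column leaves {2, 4, 5}.
Row 4, column 2: eliminating its row and column leaves {2, 3, 4, 5}.
Row 4, column 3: eliminating its row and column leaves {2, 3, 4, 5}.
Row 4, column 4: eliminating its row and column leaves {2, 3, 5}.
Row 5, column 3: eliminating its row and column leaves {2, 5}.
Row 5, column 5: eliminating its row and column leaves {5}.
Enumerating the assignments across these blanks that avoid any row or column repeat gives 56 completions.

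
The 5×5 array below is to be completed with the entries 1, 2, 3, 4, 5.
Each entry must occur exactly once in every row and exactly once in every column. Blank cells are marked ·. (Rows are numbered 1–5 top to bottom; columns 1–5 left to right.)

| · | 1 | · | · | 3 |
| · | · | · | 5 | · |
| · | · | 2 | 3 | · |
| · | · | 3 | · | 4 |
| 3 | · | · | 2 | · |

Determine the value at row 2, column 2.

3

Row 1, column 4: row 1 has {1, 3} and column 4 has {2, 3, 5}, leaving only 4.
Row 1, column 3: row 1 has {1, 3, 4} and column 3 has {2, 3}, leaving only 5.
Row 1, column 1: row 1 has {1, 3, 4, 5} and column 1 has {3}, leaving only 2.
Row 4, column 4: row 4 has {3, 4} and column 4 has {2, 3, 4, 5}, leaving only 1.
Row 4, column 1: row 4 has {1, 3, 4} and column 1 has {2, 3}, leaving only 5.
Row 4, column 2: row 4 has {1, 3, 4, 5} and column 2 has {1}, leaving only 2.
Row 2, column 2 is narrowed to {3, 4}.
If it were 4, then row 2, column 3 would be left with no valid symbol.
So row 2, column 2 must be 3.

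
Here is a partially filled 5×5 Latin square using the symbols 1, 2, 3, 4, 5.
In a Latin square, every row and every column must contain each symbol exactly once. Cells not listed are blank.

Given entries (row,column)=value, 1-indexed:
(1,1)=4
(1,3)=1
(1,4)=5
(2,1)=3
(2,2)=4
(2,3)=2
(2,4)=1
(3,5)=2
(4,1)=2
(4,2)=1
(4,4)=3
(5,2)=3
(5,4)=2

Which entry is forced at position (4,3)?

Row 1, column 2: row 1 has {1, 4, 5} and column 2 has {1, 3, 4}, leaving only 2.
Row 1, column 5: row 1 has {1, 2, 4, 5} and column 5 has {2}, leaving only 3.
Row 2, column 5: row 2 has {1, 2, 3, 4} and column 5 has {2, 3}, leaving only 5.
Row 3, column 2: row 3 has {2} and column 2 has {1, 2, 3, 4}, leaving only 5.
Row 3, column 1: row 3 has {2, 5} and column 1 has {2, 3, 4}, leaving only 1.
Row 3, column 4: row 3 has {1, 2, 5} and column 4 has {1, 2, 3, 5}, leaving only 4.
Row 3, column 3: row 3 has {1, 2, 4, 5} and column 3 has {1, 2}, leaving only 3.
Row 4, column 5: row 4 has {1, 2, 3} and column 5 has {2, 3, 5}, leaving only 4.
Row 4 already has {1, 2, 3, 4} and column 3 already has {1, 2, 3}, so row 4, column 3 must be 5.

5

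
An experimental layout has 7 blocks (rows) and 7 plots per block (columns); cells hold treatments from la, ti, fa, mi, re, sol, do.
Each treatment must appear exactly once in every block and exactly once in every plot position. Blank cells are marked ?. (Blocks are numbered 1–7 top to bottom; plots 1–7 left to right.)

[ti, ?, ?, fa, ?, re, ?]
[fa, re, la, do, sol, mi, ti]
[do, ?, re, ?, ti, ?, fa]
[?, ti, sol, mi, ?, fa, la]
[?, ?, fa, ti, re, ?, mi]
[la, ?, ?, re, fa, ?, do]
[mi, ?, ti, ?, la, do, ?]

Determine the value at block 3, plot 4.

Block 1, plot 7: block 1 has {ti, fa, re} and plot 7 has {la, ti, fa, mi, do}, leaving only sol.
Block 4, plot 1: block 4 has {la, ti, fa, mi, sol} and plot 1 has {la, ti, fa, mi, do}, leaving only re.
Block 4, plot 5: block 4 has {la, ti, fa, mi, re, sol} and plot 5 has {la, ti, fa, re, sol}, leaving only do.
Block 1, plot 5: block 1 has {ti, fa, re, sol} and plot 5 has {la, ti, fa, re, sol, do}, leaving only mi.
Block 1, plot 3: block 1 has {ti, fa, mi, re, sol} and plot 3 has {la, ti, fa, re, sol}, leaving only do.
Block 1, plot 2: block 1 has {ti, fa, mi, re, sol, do} and plot 2 has {ti, re}, leaving only la.
Block 5, plot 1: block 5 has {ti, fa, mi, re} and plot 1 has {la, ti, fa, mi, re, do}, leaving only sol.
Block 5, plot 2: block 5 has {ti, fa, mi, re, sol} and plot 2 has {la, ti, re}, leaving only do.
Block 5, plot 6: block 5 has {ti, fa, mi, re, sol, do} and plot 6 has {fa, mi, re, do}, leaving only la.
Block 3, plot 6: block 3 has {ti, fa, re, do} and plot 6 has {la, fa, mi, re, do}, leaving only sol.
Block 3 already has {ti, fa, re, sol, do} and plot 4 already has {ti, fa, mi, re, do}, so block 3, plot 4 must be la.

la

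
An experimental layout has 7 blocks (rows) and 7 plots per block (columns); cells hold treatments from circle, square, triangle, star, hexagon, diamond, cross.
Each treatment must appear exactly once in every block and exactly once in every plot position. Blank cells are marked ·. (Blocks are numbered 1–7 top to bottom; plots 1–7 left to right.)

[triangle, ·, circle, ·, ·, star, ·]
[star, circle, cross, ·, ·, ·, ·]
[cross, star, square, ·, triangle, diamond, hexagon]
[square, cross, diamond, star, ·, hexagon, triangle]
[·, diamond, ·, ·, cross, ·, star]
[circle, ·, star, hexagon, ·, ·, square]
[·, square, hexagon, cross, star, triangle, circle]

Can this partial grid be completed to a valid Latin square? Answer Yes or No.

Yes

No block or plot among the givens repeats a symbol, and propagating forced cells runs into no contradiction.
One valid completion exists (for instance, triangle hexagon circle diamond square star cross / star circle cross triangle hexagon square diamond / cross star square circle triangle diamond hexagon / square cross diamond star circle hexagon triangle / hexagon diamond triangle square cross circle star / circle triangle star hexagon diamond cross square / diamond square hexagon cross star triangle circle).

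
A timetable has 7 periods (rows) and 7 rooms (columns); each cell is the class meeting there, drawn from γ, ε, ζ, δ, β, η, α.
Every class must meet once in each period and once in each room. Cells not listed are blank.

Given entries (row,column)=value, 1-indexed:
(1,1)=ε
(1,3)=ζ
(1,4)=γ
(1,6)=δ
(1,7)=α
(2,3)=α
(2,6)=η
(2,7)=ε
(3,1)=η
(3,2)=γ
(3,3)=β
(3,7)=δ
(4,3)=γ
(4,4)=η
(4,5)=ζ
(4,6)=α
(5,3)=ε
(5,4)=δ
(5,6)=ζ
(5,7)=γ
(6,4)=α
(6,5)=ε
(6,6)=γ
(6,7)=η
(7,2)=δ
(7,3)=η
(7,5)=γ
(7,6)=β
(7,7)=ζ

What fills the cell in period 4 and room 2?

Period 3, room 5: period 3 has {γ, δ, β, η} and room 5 has {γ, ε, ζ}, leaving only α.
Period 3, room 6: period 3 has {γ, δ, β, η, α} and room 6 has {γ, ζ, δ, β, η, α}, leaving only ε.
Period 3, room 4: period 3 has {γ, ε, δ, β, η, α} and room 4 has {γ, δ, η, α}, leaving only ζ.
Period 2, room 4: period 2 has {ε, η, α} and room 4 has {γ, ζ, δ, η, α}, leaving only β.
Period 2, room 2: period 2 has {ε, β, η, α} and room 2 has {γ, δ}, leaving only ζ.
Period 2, room 5: period 2 has {ε, ζ, β, η, α} and room 5 has {γ, ε, ζ, α}, leaving only δ.
Period 2, room 1: period 2 has {ε, ζ, δ, β, η, α} and room 1 has {ε, η}, leaving only γ.
Period 4, room 7: period 4 has {γ, ζ, η, α} and room 7 has {γ, ε, ζ, δ, η, α}, leaving only β.
Period 4 already has {γ, ζ, β, η, α} and room 2 already has {γ, ζ, δ}, so period 4, room 2 must be ε.

ε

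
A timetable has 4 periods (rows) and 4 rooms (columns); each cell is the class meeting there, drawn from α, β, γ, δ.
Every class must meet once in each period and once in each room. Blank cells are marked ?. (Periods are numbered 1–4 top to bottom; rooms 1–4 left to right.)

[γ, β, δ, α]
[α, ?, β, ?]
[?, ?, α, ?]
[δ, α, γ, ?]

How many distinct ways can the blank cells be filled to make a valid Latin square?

2

Period 2, room 2: eliminating its period and room leaves {γ, δ}.
Period 2, room 4: eliminating its period and room leaves {γ, δ}.
Period 3, room 1: eliminating its period and room leaves {β}.
Period 3, room 2: eliminating its period and room leaves {γ, δ}.
Period 3, room 4: eliminating its period and room leaves {β, γ, δ}.
Period 4, room 4: eliminating its period and room leaves {β}.
Enumerating the assignments across these blanks that avoid any period or room repeat gives 2 completions.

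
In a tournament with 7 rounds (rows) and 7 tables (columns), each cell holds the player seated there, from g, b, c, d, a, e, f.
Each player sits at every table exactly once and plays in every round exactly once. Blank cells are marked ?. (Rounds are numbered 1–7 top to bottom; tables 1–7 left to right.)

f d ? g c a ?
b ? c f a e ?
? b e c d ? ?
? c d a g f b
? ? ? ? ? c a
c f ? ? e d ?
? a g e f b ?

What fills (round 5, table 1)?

Round 1, table 3: round 1 has {g, c, d, a, f} and table 3 has {g, c, d, e}, leaving only b.
Round 1, table 7: round 1 has {g, b, c, d, a, f} and table 7 has {b, a}, leaving only e.
Round 2, table 2: round 2 has {b, c, a, e, f} and table 2 has {b, c, d, a, f}, leaving only g.
Round 2, table 7: round 2 has {g, b, c, a, e, f} and table 7 has {b, a, e}, leaving only d.
Round 3, table 6: round 3 has {b, c, d, e} and table 6 has {b, c, d, a, e, f}, leaving only g.
Round 3, table 1: round 3 has {g, b, c, d, e} and table 1 has {b, c, f}, leaving only a.
Round 3, table 7: round 3 has {g, b, c, d, a, e} and table 7 has {b, d, a, e}, leaving only f.
Round 4, table 1: round 4 has {g, b, c, d, a, f} and table 1 has {b, c, a, f}, leaving only e.
Round 5, table 2: round 5 has {c, a} and table 2 has {g, b, c, d, a, f}, leaving only e.
Round 5, table 3: round 5 has {c, a, e} and table 3 has {g, b, c, d, e}, leaving only f.
Round 5, table 5: round 5 has {c, a, e, f} and table 5 has {g, c, d, a, e, f}, leaving only b.
Round 5, table 4: round 5 has {b, c, a, e, f} and table 4 has {g, c, a, e, f}, leaving only d.
Round 5 already has {b, c, d, a, e, f} and table 1 already has {b, c, a, e, f}, so round 5, table 1 must be g.

g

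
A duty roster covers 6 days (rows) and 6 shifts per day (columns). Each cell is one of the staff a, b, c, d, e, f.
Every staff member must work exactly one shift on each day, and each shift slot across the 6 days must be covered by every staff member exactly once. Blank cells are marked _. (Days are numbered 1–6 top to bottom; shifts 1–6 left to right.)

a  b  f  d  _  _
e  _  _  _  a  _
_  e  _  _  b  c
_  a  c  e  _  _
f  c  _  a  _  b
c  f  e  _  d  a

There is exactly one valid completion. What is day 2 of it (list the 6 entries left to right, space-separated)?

Day 2, shift 2: day 2 has {a, e} and shift 2 has {a, b, c, e, f}, leaving only d.
Day 2, shift 3: day 2 has {a, d, e} and shift 3 has {c, e, f}, leaving only b.
Day 2, shift 6: day 2 has {a, b, d, e} and shift 6 has {a, b, c}, leaving only f.
Day 2, shift 4: day 2 has {a, b, d, e, f} and shift 4 has {a, d, e}, leaving only c.
So day 2 reads: e d b c a f.

e d b c a f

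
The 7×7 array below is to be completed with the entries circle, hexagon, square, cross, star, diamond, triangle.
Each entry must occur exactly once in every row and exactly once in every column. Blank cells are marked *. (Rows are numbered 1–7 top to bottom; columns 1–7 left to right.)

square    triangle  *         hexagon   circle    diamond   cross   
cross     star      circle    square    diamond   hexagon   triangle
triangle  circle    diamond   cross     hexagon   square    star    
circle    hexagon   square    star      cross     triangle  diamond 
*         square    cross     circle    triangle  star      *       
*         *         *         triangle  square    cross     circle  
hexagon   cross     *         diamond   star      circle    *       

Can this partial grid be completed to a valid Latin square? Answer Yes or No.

No row or column among the givens repeats a symbol, and propagating forced cells runs into no contradiction.
One valid completion exists (for instance, square triangle star hexagon circle diamond cross / cross star circle square diamond hexagon triangle / triangle circle diamond cross hexagon square star / circle hexagon square star cross triangle diamond / diamond square cross circle triangle star hexagon / star diamond hexagon triangle square cross circle / hexagon cross triangle diamond star circle square).

Yes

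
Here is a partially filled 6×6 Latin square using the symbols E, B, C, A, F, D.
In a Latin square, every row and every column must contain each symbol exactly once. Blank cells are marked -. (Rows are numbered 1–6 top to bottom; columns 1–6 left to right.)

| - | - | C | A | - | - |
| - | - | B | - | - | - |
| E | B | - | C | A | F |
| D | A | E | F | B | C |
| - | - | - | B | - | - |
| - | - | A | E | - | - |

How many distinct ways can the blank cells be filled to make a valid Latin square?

20

Row 1, column 1: eliminating its row and column leaves {B, F}.
Row 1, column 2: eliminating its row and column leaves {E, F, D}.
Row 1, column 5: eliminating its row and column leaves {E, F, D}.
Row 1, column 6: eliminating its row and column leaves {E, B, D}.
Row 2, column 1: eliminating its row and column leaves {C, A, F}.
Row 2, column 2: eliminating its row and column leaves {E, C, F, D}.
Row 2, column 4: eliminating its row and column leaves {D}.
Row 2, column 5: eliminating its row and column leaves {E, C, F, D}.
Row 2, column 6: eliminating its row and column leaves {E, A, D}.
Row 3, column 3: eliminating its row and column leaves {D}.
Row 5, column 1: eliminating its row and column leaves {C, A, F}.
Row 5, column 2: eliminating its row and column leaves {E, C, F, D}.
Row 5, column 3: eliminating its row and column leaves {F, D}.
Row 5, column 5: eliminating its row and column leaves {E, C, F, D}.
Row 5, column 6: eliminating its row and column leaves {E, A, D}.
Row 6, column 1: eliminating its row and column leaves {B, C, F}.
Row 6, column 2: eliminating its row and column leaves {C, F, D}.
Row 6, column 5: eliminating its row and column leaves {C, F, D}.
Row 6, column 6: eliminating its row and column leaves {B, D}.
Enumerating the assignments across these blanks that avoid any row or column repeat gives 20 completions.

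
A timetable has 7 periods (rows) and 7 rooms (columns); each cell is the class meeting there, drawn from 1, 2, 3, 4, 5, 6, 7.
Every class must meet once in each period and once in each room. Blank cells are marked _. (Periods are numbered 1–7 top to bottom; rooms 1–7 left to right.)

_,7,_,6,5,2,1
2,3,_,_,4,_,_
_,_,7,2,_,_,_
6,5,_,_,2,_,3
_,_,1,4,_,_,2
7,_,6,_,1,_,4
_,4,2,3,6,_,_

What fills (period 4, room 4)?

Period 2, room 3: period 2 has {2, 3, 4} and room 3 has {1, 2, 6, 7}, leaving only 5.
Period 3, room 5: period 3 has {2, 7} and room 5 has {1, 2, 4, 5, 6}, leaving only 3.
Period 4, room 3: period 4 has {2, 3, 5, 6} and room 3 has {1, 2, 5, 6, 7}, leaving only 4.
Period 1, room 3: period 1 has {1, 2, 5, 6, 7} and room 3 has {1, 2, 4, 5, 6, 7}, leaving only 3.
Period 1, room 1: period 1 has {1, 2, 3, 5, 6, 7} and room 1 has {2, 6, 7}, leaving only 4.
Period 5, room 2: period 5 has {1, 2, 4} and room 2 has {3, 4, 5, 7}, leaving only 6.
Period 3, room 2: period 3 has {2, 3, 7} and room 2 has {3, 4, 5, 6, 7}, leaving only 1.
Period 3, room 1: period 3 has {1, 2, 3, 7} and room 1 has {2, 4, 6, 7}, leaving only 5.
Period 3, room 7: period 3 has {1, 2, 3, 5, 7} and room 7 has {1, 2, 3, 4}, leaving only 6.
Period 2, room 7: period 2 has {2, 3, 4, 5} and room 7 has {1, 2, 3, 4, 6}, leaving only 7.
Period 2, room 4: period 2 has {2, 3, 4, 5, 7} and room 4 has {2, 3, 4, 6}, leaving only 1.
Period 4 already has {2, 3, 4, 5, 6} and room 4 already has {1, 2, 3, 4, 6}, so period 4, room 4 must be 7.

7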